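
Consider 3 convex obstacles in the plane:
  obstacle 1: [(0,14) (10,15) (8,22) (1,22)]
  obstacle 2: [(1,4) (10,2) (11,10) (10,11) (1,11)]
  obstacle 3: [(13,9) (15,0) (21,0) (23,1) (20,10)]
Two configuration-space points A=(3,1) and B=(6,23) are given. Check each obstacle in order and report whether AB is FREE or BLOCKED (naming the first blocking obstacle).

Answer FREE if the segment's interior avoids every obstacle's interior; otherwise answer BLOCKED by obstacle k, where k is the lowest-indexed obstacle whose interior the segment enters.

Obstacle 1 [(0,14) (10,15) (8,22) (1,22)]:
  edge (0,14)–(10,15): crosses AB
  edge (10,15)–(8,22): clear
  edge (8,22)–(1,22): crosses AB
  edge (1,22)–(0,14): clear
  → BLOCKED
Obstacle 2 [(1,4) (10,2) (11,10) (10,11) (1,11)]:
  edge (1,4)–(10,2): crosses AB
  edge (10,2)–(11,10): clear
  edge (11,10)–(10,11): clear
  edge (10,11)–(1,11): crosses AB
  edge (1,11)–(1,4): clear
  → BLOCKED
Obstacle 3 [(13,9) (15,0) (21,0) (23,1) (20,10)]:
  edge (13,9)–(15,0): clear
  edge (15,0)–(21,0): clear
  edge (21,0)–(23,1): clear
  edge (23,1)–(20,10): clear
  edge (20,10)–(13,9): clear
  midpoint (9/2,12) outside
  → clear

BLOCKED by obstacle 1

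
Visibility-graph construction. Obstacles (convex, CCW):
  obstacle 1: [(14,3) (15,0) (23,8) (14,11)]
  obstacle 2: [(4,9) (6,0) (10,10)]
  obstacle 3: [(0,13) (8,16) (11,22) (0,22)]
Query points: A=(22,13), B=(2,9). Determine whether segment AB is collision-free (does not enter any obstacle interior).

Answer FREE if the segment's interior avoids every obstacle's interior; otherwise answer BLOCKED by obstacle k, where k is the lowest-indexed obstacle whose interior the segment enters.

Obstacle 1 [(14,3) (15,0) (23,8) (14,11)]:
  edge (14,3)–(15,0): clear
  edge (15,0)–(23,8): clear
  edge (23,8)–(14,11): clear
  edge (14,11)–(14,3): clear
  midpoint (12,11) outside
  → clear
Obstacle 2 [(4,9) (6,0) (10,10)]:
  edge (4,9)–(6,0): clear
  edge (6,0)–(10,10): clear
  edge (10,10)–(4,9): clear
  midpoint (12,11) outside
  → clear
Obstacle 3 [(0,13) (8,16) (11,22) (0,22)]:
  edge (0,13)–(8,16): clear
  edge (8,16)–(11,22): clear
  edge (11,22)–(0,22): clear
  edge (0,22)–(0,13): clear
  midpoint (12,11) outside
  → clear

FREE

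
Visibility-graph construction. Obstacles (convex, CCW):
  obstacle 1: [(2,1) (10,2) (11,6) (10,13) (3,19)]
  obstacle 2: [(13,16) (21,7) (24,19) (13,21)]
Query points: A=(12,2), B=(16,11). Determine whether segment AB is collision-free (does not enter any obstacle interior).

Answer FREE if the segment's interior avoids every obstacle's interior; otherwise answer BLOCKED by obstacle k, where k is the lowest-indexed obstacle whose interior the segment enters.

FREE

Obstacle 1 [(2,1) (10,2) (11,6) (10,13) (3,19)]:
  edge (2,1)–(10,2): clear
  edge (10,2)–(11,6): clear
  edge (11,6)–(10,13): clear
  edge (10,13)–(3,19): clear
  edge (3,19)–(2,1): clear
  midpoint (14,13/2) outside
  → clear
Obstacle 2 [(13,16) (21,7) (24,19) (13,21)]:
  edge (13,16)–(21,7): clear
  edge (21,7)–(24,19): clear
  edge (24,19)–(13,21): clear
  edge (13,21)–(13,16): clear
  midpoint (14,13/2) outside
  → clear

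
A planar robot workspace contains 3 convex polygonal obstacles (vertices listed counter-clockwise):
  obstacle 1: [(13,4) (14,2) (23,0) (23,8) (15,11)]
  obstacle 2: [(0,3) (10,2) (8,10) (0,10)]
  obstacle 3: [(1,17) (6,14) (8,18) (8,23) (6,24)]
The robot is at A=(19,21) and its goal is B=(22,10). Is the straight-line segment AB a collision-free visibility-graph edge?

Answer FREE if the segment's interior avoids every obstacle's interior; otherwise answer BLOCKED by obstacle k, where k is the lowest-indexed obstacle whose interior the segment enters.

FREE

Obstacle 1 [(13,4) (14,2) (23,0) (23,8) (15,11)]:
  edge (13,4)–(14,2): clear
  edge (14,2)–(23,0): clear
  edge (23,0)–(23,8): clear
  edge (23,8)–(15,11): clear
  edge (15,11)–(13,4): clear
  midpoint (41/2,31/2) outside
  → clear
Obstacle 2 [(0,3) (10,2) (8,10) (0,10)]:
  edge (0,3)–(10,2): clear
  edge (10,2)–(8,10): clear
  edge (8,10)–(0,10): clear
  edge (0,10)–(0,3): clear
  midpoint (41/2,31/2) outside
  → clear
Obstacle 3 [(1,17) (6,14) (8,18) (8,23) (6,24)]:
  edge (1,17)–(6,14): clear
  edge (6,14)–(8,18): clear
  edge (8,18)–(8,23): clear
  edge (8,23)–(6,24): clear
  edge (6,24)–(1,17): clear
  midpoint (41/2,31/2) outside
  → clear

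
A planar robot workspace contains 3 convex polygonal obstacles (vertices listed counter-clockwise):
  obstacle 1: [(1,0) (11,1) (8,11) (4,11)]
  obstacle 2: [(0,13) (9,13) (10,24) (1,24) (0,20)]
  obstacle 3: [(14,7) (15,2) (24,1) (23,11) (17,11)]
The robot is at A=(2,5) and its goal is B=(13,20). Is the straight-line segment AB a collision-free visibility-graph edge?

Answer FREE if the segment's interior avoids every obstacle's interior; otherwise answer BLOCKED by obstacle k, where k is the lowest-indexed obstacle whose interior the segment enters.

BLOCKED by obstacle 1

Obstacle 1 [(1,0) (11,1) (8,11) (4,11)]:
  edge (1,0)–(11,1): clear
  edge (11,1)–(8,11): clear
  edge (8,11)–(4,11): crosses AB
  edge (4,11)–(1,0): crosses AB
  → BLOCKED
Obstacle 2 [(0,13) (9,13) (10,24) (1,24) (0,20)]:
  edge (0,13)–(9,13): crosses AB
  edge (9,13)–(10,24): crosses AB
  edge (10,24)–(1,24): clear
  edge (1,24)–(0,20): clear
  edge (0,20)–(0,13): clear
  → BLOCKED
Obstacle 3 [(14,7) (15,2) (24,1) (23,11) (17,11)]:
  edge (14,7)–(15,2): clear
  edge (15,2)–(24,1): clear
  edge (24,1)–(23,11): clear
  edge (23,11)–(17,11): clear
  edge (17,11)–(14,7): clear
  midpoint (15/2,25/2) outside
  → clear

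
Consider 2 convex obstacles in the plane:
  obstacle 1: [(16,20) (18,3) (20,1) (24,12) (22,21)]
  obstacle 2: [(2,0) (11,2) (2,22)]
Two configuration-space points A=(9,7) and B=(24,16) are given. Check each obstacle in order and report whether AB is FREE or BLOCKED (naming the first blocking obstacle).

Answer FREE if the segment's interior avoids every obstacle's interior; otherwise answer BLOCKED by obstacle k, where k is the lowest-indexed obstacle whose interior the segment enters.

BLOCKED by obstacle 1

Obstacle 1 [(16,20) (18,3) (20,1) (24,12) (22,21)]:
  edge (16,20)–(18,3): crosses AB
  edge (18,3)–(20,1): clear
  edge (20,1)–(24,12): clear
  edge (24,12)–(22,21): crosses AB
  edge (22,21)–(16,20): clear
  → BLOCKED
Obstacle 2 [(2,0) (11,2) (2,22)]:
  edge (2,0)–(11,2): clear
  edge (11,2)–(2,22): clear
  edge (2,22)–(2,0): clear
  midpoint (33/2,23/2) outside
  → clear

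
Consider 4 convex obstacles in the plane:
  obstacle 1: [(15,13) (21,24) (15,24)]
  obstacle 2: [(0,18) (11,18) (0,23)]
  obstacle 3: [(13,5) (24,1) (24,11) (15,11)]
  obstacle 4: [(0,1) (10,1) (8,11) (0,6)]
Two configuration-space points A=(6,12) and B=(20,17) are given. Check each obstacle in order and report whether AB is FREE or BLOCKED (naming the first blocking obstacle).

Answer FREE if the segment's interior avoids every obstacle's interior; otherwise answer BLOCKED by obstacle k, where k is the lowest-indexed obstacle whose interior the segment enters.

Obstacle 1 [(15,13) (21,24) (15,24)]:
  edge (15,13)–(21,24): crosses AB
  edge (21,24)–(15,24): clear
  edge (15,24)–(15,13): crosses AB
  → BLOCKED
Obstacle 2 [(0,18) (11,18) (0,23)]:
  edge (0,18)–(11,18): clear
  edge (11,18)–(0,23): clear
  edge (0,23)–(0,18): clear
  midpoint (13,29/2) outside
  → clear
Obstacle 3 [(13,5) (24,1) (24,11) (15,11)]:
  edge (13,5)–(24,1): clear
  edge (24,1)–(24,11): clear
  edge (24,11)–(15,11): clear
  edge (15,11)–(13,5): clear
  midpoint (13,29/2) outside
  → clear
Obstacle 4 [(0,1) (10,1) (8,11) (0,6)]:
  edge (0,1)–(10,1): clear
  edge (10,1)–(8,11): clear
  edge (8,11)–(0,6): clear
  edge (0,6)–(0,1): clear
  midpoint (13,29/2) outside
  → clear

BLOCKED by obstacle 1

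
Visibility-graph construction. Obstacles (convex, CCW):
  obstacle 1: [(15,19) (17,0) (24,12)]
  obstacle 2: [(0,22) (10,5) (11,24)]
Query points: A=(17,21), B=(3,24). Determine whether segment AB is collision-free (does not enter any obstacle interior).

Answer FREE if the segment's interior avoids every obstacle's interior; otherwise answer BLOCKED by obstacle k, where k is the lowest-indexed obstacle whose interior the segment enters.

Obstacle 1 [(15,19) (17,0) (24,12)]:
  edge (15,19)–(17,0): clear
  edge (17,0)–(24,12): clear
  edge (24,12)–(15,19): clear
  midpoint (10,45/2) outside
  → clear
Obstacle 2 [(0,22) (10,5) (11,24)]:
  edge (0,22)–(10,5): clear
  edge (10,5)–(11,24): crosses AB
  edge (11,24)–(0,22): crosses AB
  → BLOCKED

BLOCKED by obstacle 2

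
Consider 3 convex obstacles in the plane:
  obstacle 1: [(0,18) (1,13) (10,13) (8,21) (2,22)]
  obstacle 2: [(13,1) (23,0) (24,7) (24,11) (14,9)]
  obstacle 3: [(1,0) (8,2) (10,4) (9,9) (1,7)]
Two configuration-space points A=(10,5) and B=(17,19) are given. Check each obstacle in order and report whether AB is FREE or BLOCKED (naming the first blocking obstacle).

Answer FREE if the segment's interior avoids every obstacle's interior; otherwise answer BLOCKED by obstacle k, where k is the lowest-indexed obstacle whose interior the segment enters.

FREE

Obstacle 1 [(0,18) (1,13) (10,13) (8,21) (2,22)]:
  edge (0,18)–(1,13): clear
  edge (1,13)–(10,13): clear
  edge (10,13)–(8,21): clear
  edge (8,21)–(2,22): clear
  edge (2,22)–(0,18): clear
  midpoint (27/2,12) outside
  → clear
Obstacle 2 [(13,1) (23,0) (24,7) (24,11) (14,9)]:
  edge (13,1)–(23,0): clear
  edge (23,0)–(24,7): clear
  edge (24,7)–(24,11): clear
  edge (24,11)–(14,9): clear
  edge (14,9)–(13,1): clear
  midpoint (27/2,12) outside
  → clear
Obstacle 3 [(1,0) (8,2) (10,4) (9,9) (1,7)]:
  edge (1,0)–(8,2): clear
  edge (8,2)–(10,4): clear
  edge (10,4)–(9,9): clear
  edge (9,9)–(1,7): clear
  edge (1,7)–(1,0): clear
  midpoint (27/2,12) outside
  → clear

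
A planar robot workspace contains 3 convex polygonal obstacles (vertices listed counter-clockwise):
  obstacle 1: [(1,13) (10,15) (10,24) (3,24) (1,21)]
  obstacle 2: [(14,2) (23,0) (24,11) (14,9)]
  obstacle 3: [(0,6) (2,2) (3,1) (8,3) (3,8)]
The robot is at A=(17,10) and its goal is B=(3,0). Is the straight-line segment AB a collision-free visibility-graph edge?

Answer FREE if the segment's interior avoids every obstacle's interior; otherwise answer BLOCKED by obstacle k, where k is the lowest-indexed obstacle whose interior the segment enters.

Obstacle 1 [(1,13) (10,15) (10,24) (3,24) (1,21)]:
  edge (1,13)–(10,15): clear
  edge (10,15)–(10,24): clear
  edge (10,24)–(3,24): clear
  edge (3,24)–(1,21): clear
  edge (1,21)–(1,13): clear
  midpoint (10,5) outside
  → clear
Obstacle 2 [(14,2) (23,0) (24,11) (14,9)]:
  edge (14,2)–(23,0): clear
  edge (23,0)–(24,11): clear
  edge (24,11)–(14,9): crosses AB
  edge (14,9)–(14,2): crosses AB
  → BLOCKED
Obstacle 3 [(0,6) (2,2) (3,1) (8,3) (3,8)]:
  edge (0,6)–(2,2): clear
  edge (2,2)–(3,1): clear
  edge (3,1)–(8,3): crosses AB
  edge (8,3)–(3,8): crosses AB
  edge (3,8)–(0,6): clear
  → BLOCKED

BLOCKED by obstacle 2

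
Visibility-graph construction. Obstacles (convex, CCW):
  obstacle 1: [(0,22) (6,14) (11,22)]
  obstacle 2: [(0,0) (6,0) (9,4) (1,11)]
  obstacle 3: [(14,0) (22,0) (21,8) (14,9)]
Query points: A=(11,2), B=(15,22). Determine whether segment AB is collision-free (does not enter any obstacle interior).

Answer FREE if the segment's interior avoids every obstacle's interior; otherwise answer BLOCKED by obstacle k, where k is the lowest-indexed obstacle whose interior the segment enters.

FREE

Obstacle 1 [(0,22) (6,14) (11,22)]:
  edge (0,22)–(6,14): clear
  edge (6,14)–(11,22): clear
  edge (11,22)–(0,22): clear
  midpoint (13,12) outside
  → clear
Obstacle 2 [(0,0) (6,0) (9,4) (1,11)]:
  edge (0,0)–(6,0): clear
  edge (6,0)–(9,4): clear
  edge (9,4)–(1,11): clear
  edge (1,11)–(0,0): clear
  midpoint (13,12) outside
  → clear
Obstacle 3 [(14,0) (22,0) (21,8) (14,9)]:
  edge (14,0)–(22,0): clear
  edge (22,0)–(21,8): clear
  edge (21,8)–(14,9): clear
  edge (14,9)–(14,0): clear
  midpoint (13,12) outside
  → clear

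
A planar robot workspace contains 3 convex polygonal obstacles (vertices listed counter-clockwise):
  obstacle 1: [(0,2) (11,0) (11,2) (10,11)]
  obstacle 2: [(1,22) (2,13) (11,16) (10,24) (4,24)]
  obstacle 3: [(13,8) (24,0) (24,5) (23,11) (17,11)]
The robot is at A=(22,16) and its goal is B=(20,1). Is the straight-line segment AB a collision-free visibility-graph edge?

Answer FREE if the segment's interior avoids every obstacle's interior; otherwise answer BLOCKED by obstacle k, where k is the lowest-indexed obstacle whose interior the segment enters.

BLOCKED by obstacle 3

Obstacle 1 [(0,2) (11,0) (11,2) (10,11)]:
  edge (0,2)–(11,0): clear
  edge (11,0)–(11,2): clear
  edge (11,2)–(10,11): clear
  edge (10,11)–(0,2): clear
  midpoint (21,17/2) outside
  → clear
Obstacle 2 [(1,22) (2,13) (11,16) (10,24) (4,24)]:
  edge (1,22)–(2,13): clear
  edge (2,13)–(11,16): clear
  edge (11,16)–(10,24): clear
  edge (10,24)–(4,24): clear
  edge (4,24)–(1,22): clear
  midpoint (21,17/2) outside
  → clear
Obstacle 3 [(13,8) (24,0) (24,5) (23,11) (17,11)]:
  edge (13,8)–(24,0): crosses AB
  edge (24,0)–(24,5): clear
  edge (24,5)–(23,11): clear
  edge (23,11)–(17,11): crosses AB
  edge (17,11)–(13,8): clear
  → BLOCKED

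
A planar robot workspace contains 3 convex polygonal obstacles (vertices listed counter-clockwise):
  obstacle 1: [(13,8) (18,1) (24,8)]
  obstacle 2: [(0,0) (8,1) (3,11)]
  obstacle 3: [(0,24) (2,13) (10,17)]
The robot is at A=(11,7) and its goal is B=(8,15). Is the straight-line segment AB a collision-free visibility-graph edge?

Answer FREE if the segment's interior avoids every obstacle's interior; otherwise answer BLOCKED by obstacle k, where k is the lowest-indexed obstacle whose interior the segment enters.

FREE

Obstacle 1 [(13,8) (18,1) (24,8)]:
  edge (13,8)–(18,1): clear
  edge (18,1)–(24,8): clear
  edge (24,8)–(13,8): clear
  midpoint (19/2,11) outside
  → clear
Obstacle 2 [(0,0) (8,1) (3,11)]:
  edge (0,0)–(8,1): clear
  edge (8,1)–(3,11): clear
  edge (3,11)–(0,0): clear
  midpoint (19/2,11) outside
  → clear
Obstacle 3 [(0,24) (2,13) (10,17)]:
  edge (0,24)–(2,13): clear
  edge (2,13)–(10,17): clear
  edge (10,17)–(0,24): clear
  midpoint (19/2,11) outside
  → clear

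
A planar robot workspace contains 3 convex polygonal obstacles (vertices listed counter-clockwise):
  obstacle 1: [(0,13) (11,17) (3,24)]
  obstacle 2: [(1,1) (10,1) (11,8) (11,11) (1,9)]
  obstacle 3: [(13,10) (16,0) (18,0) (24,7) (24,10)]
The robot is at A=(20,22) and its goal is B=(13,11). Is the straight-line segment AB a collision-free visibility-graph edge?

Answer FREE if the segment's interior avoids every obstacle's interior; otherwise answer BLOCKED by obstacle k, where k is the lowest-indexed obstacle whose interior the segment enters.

Obstacle 1 [(0,13) (11,17) (3,24)]:
  edge (0,13)–(11,17): clear
  edge (11,17)–(3,24): clear
  edge (3,24)–(0,13): clear
  midpoint (33/2,33/2) outside
  → clear
Obstacle 2 [(1,1) (10,1) (11,8) (11,11) (1,9)]:
  edge (1,1)–(10,1): clear
  edge (10,1)–(11,8): clear
  edge (11,8)–(11,11): clear
  edge (11,11)–(1,9): clear
  edge (1,9)–(1,1): clear
  midpoint (33/2,33/2) outside
  → clear
Obstacle 3 [(13,10) (16,0) (18,0) (24,7) (24,10)]:
  edge (13,10)–(16,0): clear
  edge (16,0)–(18,0): clear
  edge (18,0)–(24,7): clear
  edge (24,7)–(24,10): clear
  edge (24,10)–(13,10): clear
  midpoint (33/2,33/2) outside
  → clear

FREE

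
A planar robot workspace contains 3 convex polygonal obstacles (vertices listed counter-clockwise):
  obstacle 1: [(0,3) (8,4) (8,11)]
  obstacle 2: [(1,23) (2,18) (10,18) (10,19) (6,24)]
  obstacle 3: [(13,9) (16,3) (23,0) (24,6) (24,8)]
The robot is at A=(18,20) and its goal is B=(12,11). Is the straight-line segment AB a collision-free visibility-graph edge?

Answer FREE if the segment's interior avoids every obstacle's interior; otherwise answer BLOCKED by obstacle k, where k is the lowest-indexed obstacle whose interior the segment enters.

Obstacle 1 [(0,3) (8,4) (8,11)]:
  edge (0,3)–(8,4): clear
  edge (8,4)–(8,11): clear
  edge (8,11)–(0,3): clear
  midpoint (15,31/2) outside
  → clear
Obstacle 2 [(1,23) (2,18) (10,18) (10,19) (6,24)]:
  edge (1,23)–(2,18): clear
  edge (2,18)–(10,18): clear
  edge (10,18)–(10,19): clear
  edge (10,19)–(6,24): clear
  edge (6,24)–(1,23): clear
  midpoint (15,31/2) outside
  → clear
Obstacle 3 [(13,9) (16,3) (23,0) (24,6) (24,8)]:
  edge (13,9)–(16,3): clear
  edge (16,3)–(23,0): clear
  edge (23,0)–(24,6): clear
  edge (24,6)–(24,8): clear
  edge (24,8)–(13,9): clear
  midpoint (15,31/2) outside
  → clear

FREE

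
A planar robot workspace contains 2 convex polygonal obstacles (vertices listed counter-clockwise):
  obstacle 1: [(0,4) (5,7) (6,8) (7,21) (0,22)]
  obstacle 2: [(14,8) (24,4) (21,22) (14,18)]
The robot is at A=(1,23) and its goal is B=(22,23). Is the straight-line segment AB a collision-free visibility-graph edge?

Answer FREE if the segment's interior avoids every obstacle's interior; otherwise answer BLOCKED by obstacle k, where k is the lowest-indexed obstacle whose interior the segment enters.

Obstacle 1 [(0,4) (5,7) (6,8) (7,21) (0,22)]:
  edge (0,4)–(5,7): clear
  edge (5,7)–(6,8): clear
  edge (6,8)–(7,21): clear
  edge (7,21)–(0,22): clear
  edge (0,22)–(0,4): clear
  midpoint (23/2,23) outside
  → clear
Obstacle 2 [(14,8) (24,4) (21,22) (14,18)]:
  edge (14,8)–(24,4): clear
  edge (24,4)–(21,22): clear
  edge (21,22)–(14,18): clear
  edge (14,18)–(14,8): clear
  midpoint (23/2,23) outside
  → clear

FREE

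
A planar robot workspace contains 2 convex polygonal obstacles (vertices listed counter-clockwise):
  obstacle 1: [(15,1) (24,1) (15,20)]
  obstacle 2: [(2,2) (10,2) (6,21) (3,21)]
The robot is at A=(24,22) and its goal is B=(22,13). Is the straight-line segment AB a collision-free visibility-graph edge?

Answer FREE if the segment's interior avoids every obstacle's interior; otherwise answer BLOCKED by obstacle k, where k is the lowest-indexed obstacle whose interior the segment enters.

FREE

Obstacle 1 [(15,1) (24,1) (15,20)]:
  edge (15,1)–(24,1): clear
  edge (24,1)–(15,20): clear
  edge (15,20)–(15,1): clear
  midpoint (23,35/2) outside
  → clear
Obstacle 2 [(2,2) (10,2) (6,21) (3,21)]:
  edge (2,2)–(10,2): clear
  edge (10,2)–(6,21): clear
  edge (6,21)–(3,21): clear
  edge (3,21)–(2,2): clear
  midpoint (23,35/2) outside
  → clear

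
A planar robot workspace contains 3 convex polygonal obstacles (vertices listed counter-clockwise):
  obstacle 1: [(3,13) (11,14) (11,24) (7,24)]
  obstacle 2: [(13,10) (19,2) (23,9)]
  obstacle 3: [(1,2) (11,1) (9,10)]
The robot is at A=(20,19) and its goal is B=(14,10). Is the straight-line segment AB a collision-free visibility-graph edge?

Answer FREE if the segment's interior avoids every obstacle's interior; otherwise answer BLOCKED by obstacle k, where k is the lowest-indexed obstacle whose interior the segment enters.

Obstacle 1 [(3,13) (11,14) (11,24) (7,24)]:
  edge (3,13)–(11,14): clear
  edge (11,14)–(11,24): clear
  edge (11,24)–(7,24): clear
  edge (7,24)–(3,13): clear
  midpoint (17,29/2) outside
  → clear
Obstacle 2 [(13,10) (19,2) (23,9)]:
  edge (13,10)–(19,2): clear
  edge (19,2)–(23,9): clear
  edge (23,9)–(13,10): clear
  midpoint (17,29/2) outside
  → clear
Obstacle 3 [(1,2) (11,1) (9,10)]:
  edge (1,2)–(11,1): clear
  edge (11,1)–(9,10): clear
  edge (9,10)–(1,2): clear
  midpoint (17,29/2) outside
  → clear

FREE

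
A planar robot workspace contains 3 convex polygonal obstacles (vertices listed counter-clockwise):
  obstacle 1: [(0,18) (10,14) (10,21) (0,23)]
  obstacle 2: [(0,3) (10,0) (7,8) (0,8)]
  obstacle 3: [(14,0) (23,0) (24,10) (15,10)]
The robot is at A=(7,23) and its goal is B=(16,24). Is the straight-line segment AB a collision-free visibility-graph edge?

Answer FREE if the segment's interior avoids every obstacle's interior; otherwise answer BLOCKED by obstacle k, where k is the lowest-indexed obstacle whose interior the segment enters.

Obstacle 1 [(0,18) (10,14) (10,21) (0,23)]:
  edge (0,18)–(10,14): clear
  edge (10,14)–(10,21): clear
  edge (10,21)–(0,23): clear
  edge (0,23)–(0,18): clear
  midpoint (23/2,47/2) outside
  → clear
Obstacle 2 [(0,3) (10,0) (7,8) (0,8)]:
  edge (0,3)–(10,0): clear
  edge (10,0)–(7,8): clear
  edge (7,8)–(0,8): clear
  edge (0,8)–(0,3): clear
  midpoint (23/2,47/2) outside
  → clear
Obstacle 3 [(14,0) (23,0) (24,10) (15,10)]:
  edge (14,0)–(23,0): clear
  edge (23,0)–(24,10): clear
  edge (24,10)–(15,10): clear
  edge (15,10)–(14,0): clear
  midpoint (23/2,47/2) outside
  → clear

FREE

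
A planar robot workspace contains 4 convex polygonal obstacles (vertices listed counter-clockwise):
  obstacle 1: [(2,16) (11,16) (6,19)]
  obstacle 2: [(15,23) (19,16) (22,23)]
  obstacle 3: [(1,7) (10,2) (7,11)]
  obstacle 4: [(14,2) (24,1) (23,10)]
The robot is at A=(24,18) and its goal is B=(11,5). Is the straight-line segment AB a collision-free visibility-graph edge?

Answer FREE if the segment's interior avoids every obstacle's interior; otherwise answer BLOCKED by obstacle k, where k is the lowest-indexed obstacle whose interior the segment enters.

Obstacle 1 [(2,16) (11,16) (6,19)]:
  edge (2,16)–(11,16): clear
  edge (11,16)–(6,19): clear
  edge (6,19)–(2,16): clear
  midpoint (35/2,23/2) outside
  → clear
Obstacle 2 [(15,23) (19,16) (22,23)]:
  edge (15,23)–(19,16): clear
  edge (19,16)–(22,23): clear
  edge (22,23)–(15,23): clear
  midpoint (35/2,23/2) outside
  → clear
Obstacle 3 [(1,7) (10,2) (7,11)]:
  edge (1,7)–(10,2): clear
  edge (10,2)–(7,11): clear
  edge (7,11)–(1,7): clear
  midpoint (35/2,23/2) outside
  → clear
Obstacle 4 [(14,2) (24,1) (23,10)]:
  edge (14,2)–(24,1): clear
  edge (24,1)–(23,10): clear
  edge (23,10)–(14,2): clear
  midpoint (35/2,23/2) outside
  → clear

FREE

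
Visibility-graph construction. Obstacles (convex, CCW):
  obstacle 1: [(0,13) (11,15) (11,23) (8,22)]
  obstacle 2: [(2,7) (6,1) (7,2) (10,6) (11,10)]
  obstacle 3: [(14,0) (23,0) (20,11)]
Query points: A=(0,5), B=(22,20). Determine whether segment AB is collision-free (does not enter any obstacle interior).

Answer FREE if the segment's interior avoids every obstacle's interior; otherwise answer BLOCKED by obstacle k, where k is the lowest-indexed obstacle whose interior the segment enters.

Obstacle 1 [(0,13) (11,15) (11,23) (8,22)]:
  edge (0,13)–(11,15): clear
  edge (11,15)–(11,23): clear
  edge (11,23)–(8,22): clear
  edge (8,22)–(0,13): clear
  midpoint (11,25/2) outside
  → clear
Obstacle 2 [(2,7) (6,1) (7,2) (10,6) (11,10)]:
  edge (2,7)–(6,1): crosses AB
  edge (6,1)–(7,2): clear
  edge (7,2)–(10,6): clear
  edge (10,6)–(11,10): clear
  edge (11,10)–(2,7): crosses AB
  → BLOCKED
Obstacle 3 [(14,0) (23,0) (20,11)]:
  edge (14,0)–(23,0): clear
  edge (23,0)–(20,11): clear
  edge (20,11)–(14,0): clear
  midpoint (11,25/2) outside
  → clear

BLOCKED by obstacle 2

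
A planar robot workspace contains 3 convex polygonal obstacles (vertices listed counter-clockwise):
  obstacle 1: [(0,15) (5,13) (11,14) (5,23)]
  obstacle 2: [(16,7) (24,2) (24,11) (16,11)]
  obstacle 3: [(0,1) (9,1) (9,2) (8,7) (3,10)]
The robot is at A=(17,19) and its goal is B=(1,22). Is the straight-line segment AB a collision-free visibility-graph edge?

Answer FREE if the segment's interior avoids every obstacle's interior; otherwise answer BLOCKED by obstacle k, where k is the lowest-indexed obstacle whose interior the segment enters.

Obstacle 1 [(0,15) (5,13) (11,14) (5,23)]:
  edge (0,15)–(5,13): clear
  edge (5,13)–(11,14): clear
  edge (11,14)–(5,23): crosses AB
  edge (5,23)–(0,15): crosses AB
  → BLOCKED
Obstacle 2 [(16,7) (24,2) (24,11) (16,11)]:
  edge (16,7)–(24,2): clear
  edge (24,2)–(24,11): clear
  edge (24,11)–(16,11): clear
  edge (16,11)–(16,7): clear
  midpoint (9,41/2) outside
  → clear
Obstacle 3 [(0,1) (9,1) (9,2) (8,7) (3,10)]:
  edge (0,1)–(9,1): clear
  edge (9,1)–(9,2): clear
  edge (9,2)–(8,7): clear
  edge (8,7)–(3,10): clear
  edge (3,10)–(0,1): clear
  midpoint (9,41/2) outside
  → clear

BLOCKED by obstacle 1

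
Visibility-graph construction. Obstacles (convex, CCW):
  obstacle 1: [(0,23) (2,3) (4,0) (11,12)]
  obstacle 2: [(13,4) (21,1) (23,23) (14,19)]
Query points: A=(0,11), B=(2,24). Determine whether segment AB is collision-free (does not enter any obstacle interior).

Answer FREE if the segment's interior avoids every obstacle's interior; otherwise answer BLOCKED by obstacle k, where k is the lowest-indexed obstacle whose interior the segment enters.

BLOCKED by obstacle 1

Obstacle 1 [(0,23) (2,3) (4,0) (11,12)]:
  edge (0,23)–(2,3): crosses AB
  edge (2,3)–(4,0): clear
  edge (4,0)–(11,12): clear
  edge (11,12)–(0,23): crosses AB
  → BLOCKED
Obstacle 2 [(13,4) (21,1) (23,23) (14,19)]:
  edge (13,4)–(21,1): clear
  edge (21,1)–(23,23): clear
  edge (23,23)–(14,19): clear
  edge (14,19)–(13,4): clear
  midpoint (1,35/2) outside
  → clear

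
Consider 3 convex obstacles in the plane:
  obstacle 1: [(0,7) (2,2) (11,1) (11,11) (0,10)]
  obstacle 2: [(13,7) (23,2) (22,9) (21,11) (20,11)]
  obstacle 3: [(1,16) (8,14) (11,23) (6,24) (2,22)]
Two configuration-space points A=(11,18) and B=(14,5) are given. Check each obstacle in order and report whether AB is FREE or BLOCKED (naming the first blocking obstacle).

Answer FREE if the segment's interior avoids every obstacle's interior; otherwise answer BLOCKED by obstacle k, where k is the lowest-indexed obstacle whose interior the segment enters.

BLOCKED by obstacle 2

Obstacle 1 [(0,7) (2,2) (11,1) (11,11) (0,10)]:
  edge (0,7)–(2,2): clear
  edge (2,2)–(11,1): clear
  edge (11,1)–(11,11): clear
  edge (11,11)–(0,10): clear
  edge (0,10)–(0,7): clear
  midpoint (25/2,23/2) outside
  → clear
Obstacle 2 [(13,7) (23,2) (22,9) (21,11) (20,11)]:
  edge (13,7)–(23,2): crosses AB
  edge (23,2)–(22,9): clear
  edge (22,9)–(21,11): clear
  edge (21,11)–(20,11): clear
  edge (20,11)–(13,7): crosses AB
  → BLOCKED
Obstacle 3 [(1,16) (8,14) (11,23) (6,24) (2,22)]:
  edge (1,16)–(8,14): clear
  edge (8,14)–(11,23): clear
  edge (11,23)–(6,24): clear
  edge (6,24)–(2,22): clear
  edge (2,22)–(1,16): clear
  midpoint (25/2,23/2) outside
  → clear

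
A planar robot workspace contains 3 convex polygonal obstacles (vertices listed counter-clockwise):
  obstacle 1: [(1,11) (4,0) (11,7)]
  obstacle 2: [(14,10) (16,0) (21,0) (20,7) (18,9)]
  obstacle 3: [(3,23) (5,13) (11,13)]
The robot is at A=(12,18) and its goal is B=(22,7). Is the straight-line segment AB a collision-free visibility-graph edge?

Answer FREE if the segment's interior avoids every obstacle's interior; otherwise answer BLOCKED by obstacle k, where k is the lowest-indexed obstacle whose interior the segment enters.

FREE

Obstacle 1 [(1,11) (4,0) (11,7)]:
  edge (1,11)–(4,0): clear
  edge (4,0)–(11,7): clear
  edge (11,7)–(1,11): clear
  midpoint (17,25/2) outside
  → clear
Obstacle 2 [(14,10) (16,0) (21,0) (20,7) (18,9)]:
  edge (14,10)–(16,0): clear
  edge (16,0)–(21,0): clear
  edge (21,0)–(20,7): clear
  edge (20,7)–(18,9): clear
  edge (18,9)–(14,10): clear
  midpoint (17,25/2) outside
  → clear
Obstacle 3 [(3,23) (5,13) (11,13)]:
  edge (3,23)–(5,13): clear
  edge (5,13)–(11,13): clear
  edge (11,13)–(3,23): clear
  midpoint (17,25/2) outside
  → clear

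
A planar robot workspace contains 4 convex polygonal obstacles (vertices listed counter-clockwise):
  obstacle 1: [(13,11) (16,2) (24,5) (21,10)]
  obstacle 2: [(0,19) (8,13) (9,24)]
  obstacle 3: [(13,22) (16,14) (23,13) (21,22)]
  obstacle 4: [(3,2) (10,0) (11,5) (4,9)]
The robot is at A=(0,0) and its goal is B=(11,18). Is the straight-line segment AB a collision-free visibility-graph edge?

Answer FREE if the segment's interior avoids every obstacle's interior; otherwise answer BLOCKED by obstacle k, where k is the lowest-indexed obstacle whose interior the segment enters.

BLOCKED by obstacle 2

Obstacle 1 [(13,11) (16,2) (24,5) (21,10)]:
  edge (13,11)–(16,2): clear
  edge (16,2)–(24,5): clear
  edge (24,5)–(21,10): clear
  edge (21,10)–(13,11): clear
  midpoint (11/2,9) outside
  → clear
Obstacle 2 [(0,19) (8,13) (9,24)]:
  edge (0,19)–(8,13): crosses AB
  edge (8,13)–(9,24): crosses AB
  edge (9,24)–(0,19): clear
  → BLOCKED
Obstacle 3 [(13,22) (16,14) (23,13) (21,22)]:
  edge (13,22)–(16,14): clear
  edge (16,14)–(23,13): clear
  edge (23,13)–(21,22): clear
  edge (21,22)–(13,22): clear
  midpoint (11/2,9) outside
  → clear
Obstacle 4 [(3,2) (10,0) (11,5) (4,9)]:
  edge (3,2)–(10,0): clear
  edge (10,0)–(11,5): clear
  edge (11,5)–(4,9): crosses AB
  edge (4,9)–(3,2): crosses AB
  → BLOCKED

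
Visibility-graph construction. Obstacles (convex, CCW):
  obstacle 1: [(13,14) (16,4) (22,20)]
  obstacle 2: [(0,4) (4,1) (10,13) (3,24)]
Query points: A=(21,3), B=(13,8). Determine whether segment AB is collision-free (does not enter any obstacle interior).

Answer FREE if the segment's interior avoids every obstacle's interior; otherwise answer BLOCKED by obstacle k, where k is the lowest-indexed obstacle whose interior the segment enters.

BLOCKED by obstacle 1

Obstacle 1 [(13,14) (16,4) (22,20)]:
  edge (13,14)–(16,4): crosses AB
  edge (16,4)–(22,20): crosses AB
  edge (22,20)–(13,14): clear
  → BLOCKED
Obstacle 2 [(0,4) (4,1) (10,13) (3,24)]:
  edge (0,4)–(4,1): clear
  edge (4,1)–(10,13): clear
  edge (10,13)–(3,24): clear
  edge (3,24)–(0,4): clear
  midpoint (17,11/2) outside
  → clear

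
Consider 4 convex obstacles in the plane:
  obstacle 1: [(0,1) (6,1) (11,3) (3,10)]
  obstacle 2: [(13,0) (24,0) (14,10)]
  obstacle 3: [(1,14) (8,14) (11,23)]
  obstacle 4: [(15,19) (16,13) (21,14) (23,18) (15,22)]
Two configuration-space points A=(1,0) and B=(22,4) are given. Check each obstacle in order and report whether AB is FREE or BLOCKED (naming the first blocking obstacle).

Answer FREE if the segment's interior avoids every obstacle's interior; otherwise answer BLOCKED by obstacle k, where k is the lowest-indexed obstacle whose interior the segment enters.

BLOCKED by obstacle 2

Obstacle 1 [(0,1) (6,1) (11,3) (3,10)]:
  edge (0,1)–(6,1): clear
  edge (6,1)–(11,3): clear
  edge (11,3)–(3,10): clear
  edge (3,10)–(0,1): clear
  midpoint (23/2,2) outside
  → clear
Obstacle 2 [(13,0) (24,0) (14,10)]:
  edge (13,0)–(24,0): clear
  edge (24,0)–(14,10): crosses AB
  edge (14,10)–(13,0): crosses AB
  → BLOCKED
Obstacle 3 [(1,14) (8,14) (11,23)]:
  edge (1,14)–(8,14): clear
  edge (8,14)–(11,23): clear
  edge (11,23)–(1,14): clear
  midpoint (23/2,2) outside
  → clear
Obstacle 4 [(15,19) (16,13) (21,14) (23,18) (15,22)]:
  edge (15,19)–(16,13): clear
  edge (16,13)–(21,14): clear
  edge (21,14)–(23,18): clear
  edge (23,18)–(15,22): clear
  edge (15,22)–(15,19): clear
  midpoint (23/2,2) outside
  → clear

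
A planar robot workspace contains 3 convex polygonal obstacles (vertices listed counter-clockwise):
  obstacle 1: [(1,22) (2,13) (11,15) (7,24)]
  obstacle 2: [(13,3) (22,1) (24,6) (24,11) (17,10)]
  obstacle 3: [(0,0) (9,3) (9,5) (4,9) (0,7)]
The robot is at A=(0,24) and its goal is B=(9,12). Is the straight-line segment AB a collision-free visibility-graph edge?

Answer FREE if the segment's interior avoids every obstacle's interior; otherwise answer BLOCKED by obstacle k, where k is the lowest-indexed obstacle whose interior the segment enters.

Obstacle 1 [(1,22) (2,13) (11,15) (7,24)]:
  edge (1,22)–(2,13): clear
  edge (2,13)–(11,15): crosses AB
  edge (11,15)–(7,24): clear
  edge (7,24)–(1,22): crosses AB
  → BLOCKED
Obstacle 2 [(13,3) (22,1) (24,6) (24,11) (17,10)]:
  edge (13,3)–(22,1): clear
  edge (22,1)–(24,6): clear
  edge (24,6)–(24,11): clear
  edge (24,11)–(17,10): clear
  edge (17,10)–(13,3): clear
  midpoint (9/2,18) outside
  → clear
Obstacle 3 [(0,0) (9,3) (9,5) (4,9) (0,7)]:
  edge (0,0)–(9,3): clear
  edge (9,3)–(9,5): clear
  edge (9,5)–(4,9): clear
  edge (4,9)–(0,7): clear
  edge (0,7)–(0,0): clear
  midpoint (9/2,18) outside
  → clear

BLOCKED by obstacle 1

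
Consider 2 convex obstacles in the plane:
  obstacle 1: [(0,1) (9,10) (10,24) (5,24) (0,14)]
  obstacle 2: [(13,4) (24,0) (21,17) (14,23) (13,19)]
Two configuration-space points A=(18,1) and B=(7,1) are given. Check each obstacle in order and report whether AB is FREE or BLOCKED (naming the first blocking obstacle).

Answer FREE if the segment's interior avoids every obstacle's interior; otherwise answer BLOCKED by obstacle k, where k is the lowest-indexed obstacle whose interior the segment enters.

Obstacle 1 [(0,1) (9,10) (10,24) (5,24) (0,14)]:
  edge (0,1)–(9,10): clear
  edge (9,10)–(10,24): clear
  edge (10,24)–(5,24): clear
  edge (5,24)–(0,14): clear
  edge (0,14)–(0,1): clear
  midpoint (25/2,1) outside
  → clear
Obstacle 2 [(13,4) (24,0) (21,17) (14,23) (13,19)]:
  edge (13,4)–(24,0): clear
  edge (24,0)–(21,17): clear
  edge (21,17)–(14,23): clear
  edge (14,23)–(13,19): clear
  edge (13,19)–(13,4): clear
  midpoint (25/2,1) outside
  → clear

FREE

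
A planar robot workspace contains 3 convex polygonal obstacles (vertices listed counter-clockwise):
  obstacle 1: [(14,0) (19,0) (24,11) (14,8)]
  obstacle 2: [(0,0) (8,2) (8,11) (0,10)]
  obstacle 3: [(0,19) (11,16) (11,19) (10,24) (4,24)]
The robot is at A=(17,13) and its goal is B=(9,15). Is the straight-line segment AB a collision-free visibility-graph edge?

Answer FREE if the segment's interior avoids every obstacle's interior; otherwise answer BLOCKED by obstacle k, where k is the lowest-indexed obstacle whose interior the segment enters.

FREE

Obstacle 1 [(14,0) (19,0) (24,11) (14,8)]:
  edge (14,0)–(19,0): clear
  edge (19,0)–(24,11): clear
  edge (24,11)–(14,8): clear
  edge (14,8)–(14,0): clear
  midpoint (13,14) outside
  → clear
Obstacle 2 [(0,0) (8,2) (8,11) (0,10)]:
  edge (0,0)–(8,2): clear
  edge (8,2)–(8,11): clear
  edge (8,11)–(0,10): clear
  edge (0,10)–(0,0): clear
  midpoint (13,14) outside
  → clear
Obstacle 3 [(0,19) (11,16) (11,19) (10,24) (4,24)]:
  edge (0,19)–(11,16): clear
  edge (11,16)–(11,19): clear
  edge (11,19)–(10,24): clear
  edge (10,24)–(4,24): clear
  edge (4,24)–(0,19): clear
  midpoint (13,14) outside
  → clear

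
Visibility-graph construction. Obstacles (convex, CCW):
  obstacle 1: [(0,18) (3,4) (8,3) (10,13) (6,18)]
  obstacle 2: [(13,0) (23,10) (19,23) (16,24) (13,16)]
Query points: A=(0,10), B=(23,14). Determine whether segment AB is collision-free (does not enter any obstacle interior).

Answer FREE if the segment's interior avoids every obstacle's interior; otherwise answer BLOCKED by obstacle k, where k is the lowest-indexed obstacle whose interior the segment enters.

BLOCKED by obstacle 1

Obstacle 1 [(0,18) (3,4) (8,3) (10,13) (6,18)]:
  edge (0,18)–(3,4): crosses AB
  edge (3,4)–(8,3): clear
  edge (8,3)–(10,13): crosses AB
  edge (10,13)–(6,18): clear
  edge (6,18)–(0,18): clear
  → BLOCKED
Obstacle 2 [(13,0) (23,10) (19,23) (16,24) (13,16)]:
  edge (13,0)–(23,10): clear
  edge (23,10)–(19,23): crosses AB
  edge (19,23)–(16,24): clear
  edge (16,24)–(13,16): clear
  edge (13,16)–(13,0): crosses AB
  → BLOCKED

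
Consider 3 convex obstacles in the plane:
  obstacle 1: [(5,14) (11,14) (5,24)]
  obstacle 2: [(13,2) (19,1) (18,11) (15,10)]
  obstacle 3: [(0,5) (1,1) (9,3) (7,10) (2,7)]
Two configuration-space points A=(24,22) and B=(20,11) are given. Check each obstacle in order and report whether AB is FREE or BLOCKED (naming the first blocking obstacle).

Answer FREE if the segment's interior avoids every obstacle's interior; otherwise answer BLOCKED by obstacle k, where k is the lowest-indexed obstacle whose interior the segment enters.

FREE

Obstacle 1 [(5,14) (11,14) (5,24)]:
  edge (5,14)–(11,14): clear
  edge (11,14)–(5,24): clear
  edge (5,24)–(5,14): clear
  midpoint (22,33/2) outside
  → clear
Obstacle 2 [(13,2) (19,1) (18,11) (15,10)]:
  edge (13,2)–(19,1): clear
  edge (19,1)–(18,11): clear
  edge (18,11)–(15,10): clear
  edge (15,10)–(13,2): clear
  midpoint (22,33/2) outside
  → clear
Obstacle 3 [(0,5) (1,1) (9,3) (7,10) (2,7)]:
  edge (0,5)–(1,1): clear
  edge (1,1)–(9,3): clear
  edge (9,3)–(7,10): clear
  edge (7,10)–(2,7): clear
  edge (2,7)–(0,5): clear
  midpoint (22,33/2) outside
  → clear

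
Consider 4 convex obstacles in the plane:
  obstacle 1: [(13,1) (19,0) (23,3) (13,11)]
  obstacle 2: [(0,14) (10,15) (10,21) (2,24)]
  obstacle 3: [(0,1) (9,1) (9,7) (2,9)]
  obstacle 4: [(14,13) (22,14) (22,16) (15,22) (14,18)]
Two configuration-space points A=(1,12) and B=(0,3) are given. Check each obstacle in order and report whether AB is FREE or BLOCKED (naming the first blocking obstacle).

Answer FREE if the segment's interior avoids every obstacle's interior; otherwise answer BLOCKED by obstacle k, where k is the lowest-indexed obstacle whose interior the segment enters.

Obstacle 1 [(13,1) (19,0) (23,3) (13,11)]:
  edge (13,1)–(19,0): clear
  edge (19,0)–(23,3): clear
  edge (23,3)–(13,11): clear
  edge (13,11)–(13,1): clear
  midpoint (1/2,15/2) outside
  → clear
Obstacle 2 [(0,14) (10,15) (10,21) (2,24)]:
  edge (0,14)–(10,15): clear
  edge (10,15)–(10,21): clear
  edge (10,21)–(2,24): clear
  edge (2,24)–(0,14): clear
  midpoint (1/2,15/2) outside
  → clear
Obstacle 3 [(0,1) (9,1) (9,7) (2,9)]:
  edge (0,1)–(9,1): clear
  edge (9,1)–(9,7): clear
  edge (9,7)–(2,9): clear
  edge (2,9)–(0,1): clear
  midpoint (1/2,15/2) outside
  → clear
Obstacle 4 [(14,13) (22,14) (22,16) (15,22) (14,18)]:
  edge (14,13)–(22,14): clear
  edge (22,14)–(22,16): clear
  edge (22,16)–(15,22): clear
  edge (15,22)–(14,18): clear
  edge (14,18)–(14,13): clear
  midpoint (1/2,15/2) outside
  → clear

FREE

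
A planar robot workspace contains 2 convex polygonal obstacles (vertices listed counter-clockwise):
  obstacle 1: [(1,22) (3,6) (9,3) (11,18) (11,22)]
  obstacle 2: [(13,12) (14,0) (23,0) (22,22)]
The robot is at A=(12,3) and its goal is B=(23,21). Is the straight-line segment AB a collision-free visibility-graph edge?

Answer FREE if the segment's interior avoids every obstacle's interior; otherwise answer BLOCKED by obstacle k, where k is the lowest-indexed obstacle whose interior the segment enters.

BLOCKED by obstacle 2

Obstacle 1 [(1,22) (3,6) (9,3) (11,18) (11,22)]:
  edge (1,22)–(3,6): clear
  edge (3,6)–(9,3): clear
  edge (9,3)–(11,18): clear
  edge (11,18)–(11,22): clear
  edge (11,22)–(1,22): clear
  midpoint (35/2,12) outside
  → clear
Obstacle 2 [(13,12) (14,0) (23,0) (22,22)]:
  edge (13,12)–(14,0): crosses AB
  edge (14,0)–(23,0): clear
  edge (23,0)–(22,22): crosses AB
  edge (22,22)–(13,12): clear
  → BLOCKED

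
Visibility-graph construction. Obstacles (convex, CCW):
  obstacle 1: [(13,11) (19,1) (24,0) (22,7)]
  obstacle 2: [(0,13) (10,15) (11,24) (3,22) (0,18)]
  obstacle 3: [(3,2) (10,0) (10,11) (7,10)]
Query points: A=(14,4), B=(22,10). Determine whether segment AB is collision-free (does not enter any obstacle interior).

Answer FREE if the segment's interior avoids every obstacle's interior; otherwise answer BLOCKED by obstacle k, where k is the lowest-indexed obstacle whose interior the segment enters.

Obstacle 1 [(13,11) (19,1) (24,0) (22,7)]:
  edge (13,11)–(19,1): crosses AB
  edge (19,1)–(24,0): clear
  edge (24,0)–(22,7): clear
  edge (22,7)–(13,11): crosses AB
  → BLOCKED
Obstacle 2 [(0,13) (10,15) (11,24) (3,22) (0,18)]:
  edge (0,13)–(10,15): clear
  edge (10,15)–(11,24): clear
  edge (11,24)–(3,22): clear
  edge (3,22)–(0,18): clear
  edge (0,18)–(0,13): clear
  midpoint (18,7) outside
  → clear
Obstacle 3 [(3,2) (10,0) (10,11) (7,10)]:
  edge (3,2)–(10,0): clear
  edge (10,0)–(10,11): clear
  edge (10,11)–(7,10): clear
  edge (7,10)–(3,2): clear
  midpoint (18,7) outside
  → clear

BLOCKED by obstacle 1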